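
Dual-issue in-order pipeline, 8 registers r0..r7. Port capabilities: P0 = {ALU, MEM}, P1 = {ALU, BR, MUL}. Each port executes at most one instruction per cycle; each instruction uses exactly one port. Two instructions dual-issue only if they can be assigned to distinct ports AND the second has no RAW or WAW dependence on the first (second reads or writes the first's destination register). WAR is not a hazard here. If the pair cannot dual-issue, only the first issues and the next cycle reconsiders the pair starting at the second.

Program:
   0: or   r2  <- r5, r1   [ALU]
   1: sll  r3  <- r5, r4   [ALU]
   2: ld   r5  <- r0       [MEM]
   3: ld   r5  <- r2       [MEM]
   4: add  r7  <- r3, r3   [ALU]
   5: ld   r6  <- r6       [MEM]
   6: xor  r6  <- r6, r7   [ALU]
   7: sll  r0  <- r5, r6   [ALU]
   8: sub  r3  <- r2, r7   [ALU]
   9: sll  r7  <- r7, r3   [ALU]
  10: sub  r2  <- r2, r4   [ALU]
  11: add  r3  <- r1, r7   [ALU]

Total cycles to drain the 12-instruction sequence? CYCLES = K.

[0] i0&i1  or.ALU;sll.ALU  -- 2-wide
[1] i2  ld.MEM  -- no-port MEM/MEM
[2] i3&i4  ld.MEM;add.ALU  -- 2-wide
[3] i5  ld.MEM  -- RAW+WAW r6
[4] i6  xor.ALU  -- RAW r6
[5] i7&i8  sll.ALU;sub.ALU  -- 2-wide
[6] i9&i10  sll.ALU;sub.ALU  -- 2-wide
[7] i11  add.ALU  -- tail

CYCLES = 8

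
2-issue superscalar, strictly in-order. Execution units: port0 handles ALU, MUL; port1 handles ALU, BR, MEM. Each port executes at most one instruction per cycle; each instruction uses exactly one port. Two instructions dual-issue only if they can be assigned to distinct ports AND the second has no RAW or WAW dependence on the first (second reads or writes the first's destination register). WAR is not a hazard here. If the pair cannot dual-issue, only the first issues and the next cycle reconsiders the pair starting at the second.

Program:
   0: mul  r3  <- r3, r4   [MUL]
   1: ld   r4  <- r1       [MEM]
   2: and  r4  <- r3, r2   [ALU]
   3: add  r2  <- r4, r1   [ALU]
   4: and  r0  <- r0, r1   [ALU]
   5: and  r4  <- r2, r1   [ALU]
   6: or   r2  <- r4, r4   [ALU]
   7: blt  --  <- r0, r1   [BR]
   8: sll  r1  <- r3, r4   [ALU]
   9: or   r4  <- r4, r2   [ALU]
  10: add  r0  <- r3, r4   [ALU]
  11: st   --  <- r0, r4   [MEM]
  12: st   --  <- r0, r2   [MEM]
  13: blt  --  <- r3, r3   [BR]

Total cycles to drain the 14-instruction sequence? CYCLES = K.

CYCLES = 10

c0: i0/i1 mul ld  pair
c1: i2 and  RAW r4
c2: i3/i4 add and  pair
c3: i5 and  RAW r4
c4: i6/i7 or blt  pair
c5: i8/i9 sll or  pair
c6: i10 add  RAW r0
c7: i11 st  no-port MEM/MEM
c8: i12 st  no-port MEM/BR
c9: i13 blt  tail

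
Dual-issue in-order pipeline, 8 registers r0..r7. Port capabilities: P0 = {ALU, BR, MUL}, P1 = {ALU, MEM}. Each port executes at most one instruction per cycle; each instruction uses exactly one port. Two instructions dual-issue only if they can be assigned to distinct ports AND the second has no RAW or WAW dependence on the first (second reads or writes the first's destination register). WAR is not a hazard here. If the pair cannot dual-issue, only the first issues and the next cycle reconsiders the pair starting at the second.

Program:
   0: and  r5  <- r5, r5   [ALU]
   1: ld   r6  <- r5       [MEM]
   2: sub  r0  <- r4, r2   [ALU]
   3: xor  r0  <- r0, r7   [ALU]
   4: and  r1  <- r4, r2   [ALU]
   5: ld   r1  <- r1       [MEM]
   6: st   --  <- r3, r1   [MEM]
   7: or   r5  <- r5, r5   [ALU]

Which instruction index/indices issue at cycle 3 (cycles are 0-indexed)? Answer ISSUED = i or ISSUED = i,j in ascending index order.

ISSUED = 5

[0] i0  and  -- RAW r5
[1] i1,i2  ld+sub  -- pair
[2] i3,i4  xor+and  -- pair
[3] i5  ld  -- no-port MEM/MEM
[4] i6,i7  st+or  -- pair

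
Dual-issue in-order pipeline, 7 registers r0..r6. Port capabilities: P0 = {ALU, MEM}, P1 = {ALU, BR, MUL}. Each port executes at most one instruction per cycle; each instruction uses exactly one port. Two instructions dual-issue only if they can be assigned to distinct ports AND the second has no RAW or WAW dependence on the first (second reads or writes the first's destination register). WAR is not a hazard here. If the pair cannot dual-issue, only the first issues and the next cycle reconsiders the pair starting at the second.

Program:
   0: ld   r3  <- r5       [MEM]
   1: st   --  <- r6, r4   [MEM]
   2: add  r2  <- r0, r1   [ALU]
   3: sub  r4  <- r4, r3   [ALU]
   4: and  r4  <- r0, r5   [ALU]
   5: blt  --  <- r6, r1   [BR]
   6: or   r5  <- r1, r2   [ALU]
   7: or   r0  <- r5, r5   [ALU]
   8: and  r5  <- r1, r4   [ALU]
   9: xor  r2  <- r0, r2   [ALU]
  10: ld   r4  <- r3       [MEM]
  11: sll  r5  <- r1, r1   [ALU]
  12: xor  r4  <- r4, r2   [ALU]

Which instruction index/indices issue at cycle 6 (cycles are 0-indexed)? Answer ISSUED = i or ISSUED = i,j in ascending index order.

c0: i0 ld  no-port MEM/MEM
c1: i1,i2 st/add  pair
c2: i3 sub  WAW r4
c3: i4,i5 and/blt  pair
c4: i6 or  RAW r5
c5: i7,i8 or/and  pair
c6: i9,i10 xor/ld  pair
c7: i11,i12 sll/xor  pair

ISSUED = 9,10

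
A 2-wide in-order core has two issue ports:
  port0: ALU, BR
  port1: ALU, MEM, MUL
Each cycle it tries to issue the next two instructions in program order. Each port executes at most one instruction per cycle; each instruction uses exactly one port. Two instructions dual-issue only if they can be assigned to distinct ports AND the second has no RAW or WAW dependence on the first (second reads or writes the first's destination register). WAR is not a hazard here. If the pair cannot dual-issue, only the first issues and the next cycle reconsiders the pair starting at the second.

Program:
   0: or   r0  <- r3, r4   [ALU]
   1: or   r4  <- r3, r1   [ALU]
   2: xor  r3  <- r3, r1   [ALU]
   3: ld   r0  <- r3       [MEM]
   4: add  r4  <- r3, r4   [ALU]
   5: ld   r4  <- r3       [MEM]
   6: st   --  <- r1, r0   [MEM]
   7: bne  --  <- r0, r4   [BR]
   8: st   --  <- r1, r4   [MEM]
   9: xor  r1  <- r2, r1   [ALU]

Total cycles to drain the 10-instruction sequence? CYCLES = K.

t=0 i0+i1:or+or ; dual
t=1 i2:xor ; RAW r3
t=2 i3+i4:ld+add ; dual
t=3 i5:ld ; no-port MEM/MEM
t=4 i6+i7:st+bne ; dual
t=5 i8+i9:st+xor ; dual

CYCLES = 6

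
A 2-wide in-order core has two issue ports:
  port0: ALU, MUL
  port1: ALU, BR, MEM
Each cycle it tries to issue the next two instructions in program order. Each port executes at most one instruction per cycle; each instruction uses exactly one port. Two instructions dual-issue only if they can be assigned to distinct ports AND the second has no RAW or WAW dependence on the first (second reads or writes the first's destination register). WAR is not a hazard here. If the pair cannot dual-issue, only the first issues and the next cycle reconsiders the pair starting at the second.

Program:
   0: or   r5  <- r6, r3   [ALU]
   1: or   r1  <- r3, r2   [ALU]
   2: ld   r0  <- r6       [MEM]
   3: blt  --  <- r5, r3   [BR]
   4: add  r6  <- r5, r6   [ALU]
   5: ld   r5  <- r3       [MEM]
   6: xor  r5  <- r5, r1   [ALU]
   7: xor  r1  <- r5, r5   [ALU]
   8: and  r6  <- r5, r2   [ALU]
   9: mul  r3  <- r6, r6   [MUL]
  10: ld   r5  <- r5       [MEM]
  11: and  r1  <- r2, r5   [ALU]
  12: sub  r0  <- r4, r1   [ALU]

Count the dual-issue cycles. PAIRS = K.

  cy0 -> i0,i1 (or;or) pair
  cy1 -> i2 (ld) no-port MEM/BR
  cy2 -> i3,i4 (blt;add) pair
  cy3 -> i5 (ld) RAW+WAW r5
  cy4 -> i6 (xor) RAW r5
  cy5 -> i7,i8 (xor;and) pair
  cy6 -> i9,i10 (mul;ld) pair
  cy7 -> i11 (and) RAW r1
  cy8 -> i12 (sub) tail

PAIRS = 4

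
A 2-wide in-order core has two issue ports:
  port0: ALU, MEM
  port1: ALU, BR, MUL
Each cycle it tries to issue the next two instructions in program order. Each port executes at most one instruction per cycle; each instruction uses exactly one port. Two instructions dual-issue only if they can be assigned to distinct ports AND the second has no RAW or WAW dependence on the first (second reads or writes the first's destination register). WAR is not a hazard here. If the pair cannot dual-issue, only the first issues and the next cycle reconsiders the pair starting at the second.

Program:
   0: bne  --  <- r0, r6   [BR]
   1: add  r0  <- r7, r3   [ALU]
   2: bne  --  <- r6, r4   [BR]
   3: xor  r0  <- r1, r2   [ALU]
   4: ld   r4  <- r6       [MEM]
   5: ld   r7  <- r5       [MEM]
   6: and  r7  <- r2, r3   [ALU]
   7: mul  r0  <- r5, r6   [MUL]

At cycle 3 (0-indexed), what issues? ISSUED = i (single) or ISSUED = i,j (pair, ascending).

c0: i0&i1 bne.BR+add.ALU  pair
c1: i2&i3 bne.BR+xor.ALU  pair
c2: i4 ld.MEM  no-port MEM/MEM
c3: i5 ld.MEM  WAW r7
c4: i6&i7 and.ALU+mul.MUL  pair

ISSUED = 5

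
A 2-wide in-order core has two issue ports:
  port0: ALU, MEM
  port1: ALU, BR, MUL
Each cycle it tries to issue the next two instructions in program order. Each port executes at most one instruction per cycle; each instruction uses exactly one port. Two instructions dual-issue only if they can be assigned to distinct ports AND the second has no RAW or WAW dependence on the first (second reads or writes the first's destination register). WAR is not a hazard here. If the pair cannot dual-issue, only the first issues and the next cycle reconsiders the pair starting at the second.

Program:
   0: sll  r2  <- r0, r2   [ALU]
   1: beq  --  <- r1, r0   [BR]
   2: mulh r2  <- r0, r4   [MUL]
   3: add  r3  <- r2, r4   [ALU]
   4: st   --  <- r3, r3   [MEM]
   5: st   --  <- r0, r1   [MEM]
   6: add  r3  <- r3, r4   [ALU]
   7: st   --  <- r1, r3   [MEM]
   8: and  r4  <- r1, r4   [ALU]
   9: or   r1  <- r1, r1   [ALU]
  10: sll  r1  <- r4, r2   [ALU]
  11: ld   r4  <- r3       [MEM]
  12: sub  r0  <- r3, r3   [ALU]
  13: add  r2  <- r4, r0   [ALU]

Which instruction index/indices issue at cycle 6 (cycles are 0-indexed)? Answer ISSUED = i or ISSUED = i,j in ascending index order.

ISSUED = 9

[0] i0/i1  sll.ALU/beq.BR  -- pair
[1] i2  mulh.MUL  -- RAW r2
[2] i3  add.ALU  -- RAW r3
[3] i4  st.MEM  -- no-port MEM/MEM
[4] i5/i6  st.MEM/add.ALU  -- pair
[5] i7/i8  st.MEM/and.ALU  -- pair
[6] i9  or.ALU  -- WAW r1
[7] i10/i11  sll.ALU/ld.MEM  -- pair
[8] i12  sub.ALU  -- RAW r0
[9] i13  add.ALU  -- tail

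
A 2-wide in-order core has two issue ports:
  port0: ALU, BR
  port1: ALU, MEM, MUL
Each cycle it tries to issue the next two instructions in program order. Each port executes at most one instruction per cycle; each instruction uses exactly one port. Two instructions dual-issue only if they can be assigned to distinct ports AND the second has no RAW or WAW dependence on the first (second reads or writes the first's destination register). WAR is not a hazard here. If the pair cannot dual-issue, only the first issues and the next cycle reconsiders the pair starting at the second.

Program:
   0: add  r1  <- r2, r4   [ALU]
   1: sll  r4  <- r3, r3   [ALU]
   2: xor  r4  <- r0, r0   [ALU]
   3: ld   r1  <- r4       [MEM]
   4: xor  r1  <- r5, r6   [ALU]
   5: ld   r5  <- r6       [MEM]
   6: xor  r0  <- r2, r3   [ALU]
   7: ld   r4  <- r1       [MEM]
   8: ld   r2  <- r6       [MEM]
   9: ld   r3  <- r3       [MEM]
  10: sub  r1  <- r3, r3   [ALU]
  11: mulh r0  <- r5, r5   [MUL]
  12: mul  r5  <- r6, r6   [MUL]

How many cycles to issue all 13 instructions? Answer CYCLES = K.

CYCLES = 9

c0: i0+i1 add+sll  pair
c1: i2 xor  RAW r4
c2: i3 ld  WAW r1
c3: i4+i5 xor+ld  pair
c4: i6+i7 xor+ld  pair
c5: i8 ld  no-port MEM/MEM
c6: i9 ld  RAW r3
c7: i10+i11 sub+mulh  pair
c8: i12 mul  tail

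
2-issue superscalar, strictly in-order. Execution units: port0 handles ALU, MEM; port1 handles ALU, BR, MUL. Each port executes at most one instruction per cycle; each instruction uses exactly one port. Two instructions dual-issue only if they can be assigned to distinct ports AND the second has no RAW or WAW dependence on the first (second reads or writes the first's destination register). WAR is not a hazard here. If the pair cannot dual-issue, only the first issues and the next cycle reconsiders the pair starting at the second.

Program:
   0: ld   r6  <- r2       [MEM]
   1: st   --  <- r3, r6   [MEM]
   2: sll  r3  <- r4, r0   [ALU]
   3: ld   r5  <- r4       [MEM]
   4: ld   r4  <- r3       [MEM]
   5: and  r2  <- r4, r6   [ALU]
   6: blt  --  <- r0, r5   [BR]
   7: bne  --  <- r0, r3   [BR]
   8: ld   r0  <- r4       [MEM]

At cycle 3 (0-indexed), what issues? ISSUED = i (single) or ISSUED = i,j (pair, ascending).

ISSUED = 4

  cy0 -> i0 (ld) no-port MEM/MEM
  cy1 -> i1+i2 (st/sll) dual
  cy2 -> i3 (ld) no-port MEM/MEM
  cy3 -> i4 (ld) RAW r4
  cy4 -> i5+i6 (and/blt) dual
  cy5 -> i7+i8 (bne/ld) dual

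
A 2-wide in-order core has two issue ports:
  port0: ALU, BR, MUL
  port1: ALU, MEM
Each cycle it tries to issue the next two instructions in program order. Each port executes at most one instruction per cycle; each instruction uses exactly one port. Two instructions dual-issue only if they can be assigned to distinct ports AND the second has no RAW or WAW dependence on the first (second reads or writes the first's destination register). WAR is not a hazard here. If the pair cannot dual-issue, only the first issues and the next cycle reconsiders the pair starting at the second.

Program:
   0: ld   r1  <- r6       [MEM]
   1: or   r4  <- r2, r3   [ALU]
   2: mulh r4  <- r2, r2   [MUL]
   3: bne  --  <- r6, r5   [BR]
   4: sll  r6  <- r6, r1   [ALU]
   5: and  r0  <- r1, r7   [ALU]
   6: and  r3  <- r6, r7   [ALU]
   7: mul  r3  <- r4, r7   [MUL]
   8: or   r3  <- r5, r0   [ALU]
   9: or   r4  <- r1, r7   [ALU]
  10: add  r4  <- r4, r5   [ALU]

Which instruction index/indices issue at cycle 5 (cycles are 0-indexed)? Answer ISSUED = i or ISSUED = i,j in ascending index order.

t=0 i0,i1:ld.MEM/or.ALU ; dual
t=1 i2:mulh.MUL ; no-port MUL/BR
t=2 i3,i4:bne.BR/sll.ALU ; dual
t=3 i5,i6:and.ALU/and.ALU ; dual
t=4 i7:mul.MUL ; WAW r3
t=5 i8,i9:or.ALU/or.ALU ; dual
t=6 i10:add.ALU ; tail

ISSUED = 8,9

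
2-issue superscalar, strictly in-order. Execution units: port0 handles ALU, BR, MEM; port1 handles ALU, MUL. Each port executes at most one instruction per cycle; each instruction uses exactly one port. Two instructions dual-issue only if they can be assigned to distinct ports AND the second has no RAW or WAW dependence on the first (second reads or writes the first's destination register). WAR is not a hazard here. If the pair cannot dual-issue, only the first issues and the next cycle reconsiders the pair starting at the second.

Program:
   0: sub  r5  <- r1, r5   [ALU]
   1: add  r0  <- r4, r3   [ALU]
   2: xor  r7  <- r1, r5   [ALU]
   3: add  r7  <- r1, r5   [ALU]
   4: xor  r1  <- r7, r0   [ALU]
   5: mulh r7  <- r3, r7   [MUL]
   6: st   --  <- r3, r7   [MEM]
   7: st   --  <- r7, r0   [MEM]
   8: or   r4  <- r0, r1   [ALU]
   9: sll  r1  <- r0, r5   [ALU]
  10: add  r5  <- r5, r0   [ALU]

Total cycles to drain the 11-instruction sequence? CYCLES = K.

CYCLES = 7

#0 head=0: sub.ALU/add.ALU i0/i1 dual
#1 head=2: xor.ALU i2 WAW r7
#2 head=3: add.ALU i3 RAW r7
#3 head=4: xor.ALU/mulh.MUL i4/i5 dual
#4 head=6: st.MEM i6 no-port MEM/MEM
#5 head=7: st.MEM/or.ALU i7/i8 dual
#6 head=9: sll.ALU/add.ALU i9/i10 dual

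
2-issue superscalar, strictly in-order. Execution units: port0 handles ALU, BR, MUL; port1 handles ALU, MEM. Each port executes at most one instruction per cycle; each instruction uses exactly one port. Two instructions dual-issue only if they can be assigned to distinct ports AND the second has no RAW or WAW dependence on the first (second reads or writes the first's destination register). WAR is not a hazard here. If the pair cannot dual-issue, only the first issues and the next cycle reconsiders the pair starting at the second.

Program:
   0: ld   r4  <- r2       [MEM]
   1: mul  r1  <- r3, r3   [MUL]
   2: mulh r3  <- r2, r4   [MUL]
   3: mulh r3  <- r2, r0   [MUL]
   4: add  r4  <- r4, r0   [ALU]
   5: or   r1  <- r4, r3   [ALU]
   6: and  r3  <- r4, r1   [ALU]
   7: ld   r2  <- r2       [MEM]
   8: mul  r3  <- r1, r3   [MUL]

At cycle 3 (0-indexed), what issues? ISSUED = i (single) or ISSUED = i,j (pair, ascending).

ISSUED = 5

[0] i0/i1  ld.MEM+mul.MUL  -- dual
[1] i2  mulh.MUL  -- no-port MUL/MUL
[2] i3/i4  mulh.MUL+add.ALU  -- dual
[3] i5  or.ALU  -- RAW r1
[4] i6/i7  and.ALU+ld.MEM  -- dual
[5] i8  mul.MUL  -- tail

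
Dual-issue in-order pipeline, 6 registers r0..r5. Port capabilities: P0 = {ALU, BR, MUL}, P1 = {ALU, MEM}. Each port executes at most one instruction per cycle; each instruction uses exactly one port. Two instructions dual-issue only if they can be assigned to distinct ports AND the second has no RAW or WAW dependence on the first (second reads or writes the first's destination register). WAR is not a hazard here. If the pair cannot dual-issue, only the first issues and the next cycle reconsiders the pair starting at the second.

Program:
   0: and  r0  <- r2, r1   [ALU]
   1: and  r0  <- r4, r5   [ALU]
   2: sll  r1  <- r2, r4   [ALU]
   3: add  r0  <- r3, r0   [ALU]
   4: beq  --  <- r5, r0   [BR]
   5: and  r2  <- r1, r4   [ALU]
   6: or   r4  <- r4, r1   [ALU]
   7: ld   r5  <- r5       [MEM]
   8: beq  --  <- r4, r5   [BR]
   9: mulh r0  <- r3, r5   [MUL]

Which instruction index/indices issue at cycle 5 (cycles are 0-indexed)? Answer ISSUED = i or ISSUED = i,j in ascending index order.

#0 head=0: and.ALU i0 WAW r0
#1 head=1: and.ALU+sll.ALU i1/i2 dual
#2 head=3: add.ALU i3 RAW r0
#3 head=4: beq.BR+and.ALU i4/i5 dual
#4 head=6: or.ALU+ld.MEM i6/i7 dual
#5 head=8: beq.BR i8 no-port BR/MUL
#6 head=9: mulh.MUL i9 tail

ISSUED = 8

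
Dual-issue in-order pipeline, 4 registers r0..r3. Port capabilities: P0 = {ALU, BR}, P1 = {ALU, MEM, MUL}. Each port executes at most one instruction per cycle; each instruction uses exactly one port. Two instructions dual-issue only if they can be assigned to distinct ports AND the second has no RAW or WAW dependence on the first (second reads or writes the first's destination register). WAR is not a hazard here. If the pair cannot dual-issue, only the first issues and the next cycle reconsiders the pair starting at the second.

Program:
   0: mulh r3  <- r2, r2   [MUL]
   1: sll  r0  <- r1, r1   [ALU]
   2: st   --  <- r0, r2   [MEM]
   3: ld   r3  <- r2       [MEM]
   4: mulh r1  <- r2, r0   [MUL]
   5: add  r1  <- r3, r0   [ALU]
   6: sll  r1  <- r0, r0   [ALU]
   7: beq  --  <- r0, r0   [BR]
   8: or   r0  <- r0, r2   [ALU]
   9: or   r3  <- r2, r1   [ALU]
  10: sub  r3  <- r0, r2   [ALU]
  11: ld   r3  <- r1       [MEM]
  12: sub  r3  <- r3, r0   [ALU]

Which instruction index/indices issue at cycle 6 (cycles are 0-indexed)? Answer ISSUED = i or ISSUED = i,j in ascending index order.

ISSUED = 8,9

c0: i0,i1 mulh.MUL+sll.ALU  2-wide
c1: i2 st.MEM  no-port MEM/MEM
c2: i3 ld.MEM  no-port MEM/MUL
c3: i4 mulh.MUL  WAW r1
c4: i5 add.ALU  WAW r1
c5: i6,i7 sll.ALU+beq.BR  2-wide
c6: i8,i9 or.ALU+or.ALU  2-wide
c7: i10 sub.ALU  WAW r3
c8: i11 ld.MEM  RAW+WAW r3
c9: i12 sub.ALU  tail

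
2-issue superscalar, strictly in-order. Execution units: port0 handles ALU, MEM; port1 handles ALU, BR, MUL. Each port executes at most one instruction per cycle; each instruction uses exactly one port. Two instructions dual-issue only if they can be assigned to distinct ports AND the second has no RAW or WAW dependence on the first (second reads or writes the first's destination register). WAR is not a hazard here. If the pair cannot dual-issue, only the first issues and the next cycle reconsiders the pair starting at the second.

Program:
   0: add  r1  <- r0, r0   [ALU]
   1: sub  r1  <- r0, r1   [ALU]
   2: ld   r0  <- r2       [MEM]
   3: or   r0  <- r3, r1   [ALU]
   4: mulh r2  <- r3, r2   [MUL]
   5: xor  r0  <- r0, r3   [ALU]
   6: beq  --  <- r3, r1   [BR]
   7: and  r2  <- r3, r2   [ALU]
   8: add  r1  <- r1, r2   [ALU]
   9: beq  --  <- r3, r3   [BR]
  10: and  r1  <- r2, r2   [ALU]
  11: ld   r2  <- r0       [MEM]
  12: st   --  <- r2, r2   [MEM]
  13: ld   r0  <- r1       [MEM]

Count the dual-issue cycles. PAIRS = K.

[0] i0  add  -- RAW+WAW r1
[1] i1,i2  sub ld  -- dual
[2] i3,i4  or mulh  -- dual
[3] i5,i6  xor beq  -- dual
[4] i7  and  -- RAW r2
[5] i8,i9  add beq  -- dual
[6] i10,i11  and ld  -- dual
[7] i12  st  -- no-port MEM/MEM
[8] i13  ld  -- tail

PAIRS = 5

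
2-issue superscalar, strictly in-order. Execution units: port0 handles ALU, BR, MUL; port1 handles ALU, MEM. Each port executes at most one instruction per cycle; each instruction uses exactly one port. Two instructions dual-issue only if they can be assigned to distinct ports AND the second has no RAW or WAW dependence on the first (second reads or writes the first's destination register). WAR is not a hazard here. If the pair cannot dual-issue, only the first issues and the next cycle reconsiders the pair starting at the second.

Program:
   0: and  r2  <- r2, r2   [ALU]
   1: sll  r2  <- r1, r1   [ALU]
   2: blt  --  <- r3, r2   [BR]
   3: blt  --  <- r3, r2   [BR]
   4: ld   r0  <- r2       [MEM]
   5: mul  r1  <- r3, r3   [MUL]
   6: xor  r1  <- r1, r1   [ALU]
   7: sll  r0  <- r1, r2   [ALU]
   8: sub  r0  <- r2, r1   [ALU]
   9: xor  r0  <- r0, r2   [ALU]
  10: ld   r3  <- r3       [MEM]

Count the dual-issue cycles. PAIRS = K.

PAIRS = 2

  cy0 -> i0 (and) WAW r2
  cy1 -> i1 (sll) RAW r2
  cy2 -> i2 (blt) no-port BR/BR
  cy3 -> i3&i4 (blt+ld) pair
  cy4 -> i5 (mul) RAW+WAW r1
  cy5 -> i6 (xor) RAW r1
  cy6 -> i7 (sll) WAW r0
  cy7 -> i8 (sub) RAW+WAW r0
  cy8 -> i9&i10 (xor+ld) pair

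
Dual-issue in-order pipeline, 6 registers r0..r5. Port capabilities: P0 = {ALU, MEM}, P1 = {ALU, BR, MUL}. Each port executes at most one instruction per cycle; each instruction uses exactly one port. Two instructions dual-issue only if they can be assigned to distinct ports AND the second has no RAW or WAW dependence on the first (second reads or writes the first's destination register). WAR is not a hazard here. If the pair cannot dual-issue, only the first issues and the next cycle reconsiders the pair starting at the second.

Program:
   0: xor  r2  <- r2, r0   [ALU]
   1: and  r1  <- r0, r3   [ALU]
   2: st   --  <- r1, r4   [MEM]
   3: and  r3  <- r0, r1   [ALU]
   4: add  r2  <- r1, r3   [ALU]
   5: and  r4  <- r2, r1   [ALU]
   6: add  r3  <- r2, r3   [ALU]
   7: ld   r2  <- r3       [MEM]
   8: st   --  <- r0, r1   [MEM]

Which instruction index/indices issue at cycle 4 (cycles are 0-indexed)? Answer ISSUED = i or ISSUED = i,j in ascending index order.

ISSUED = 7

[0] i0,i1  xor.ALU;and.ALU  -- dual
[1] i2,i3  st.MEM;and.ALU  -- dual
[2] i4  add.ALU  -- RAW r2
[3] i5,i6  and.ALU;add.ALU  -- dual
[4] i7  ld.MEM  -- no-port MEM/MEM
[5] i8  st.MEM  -- tail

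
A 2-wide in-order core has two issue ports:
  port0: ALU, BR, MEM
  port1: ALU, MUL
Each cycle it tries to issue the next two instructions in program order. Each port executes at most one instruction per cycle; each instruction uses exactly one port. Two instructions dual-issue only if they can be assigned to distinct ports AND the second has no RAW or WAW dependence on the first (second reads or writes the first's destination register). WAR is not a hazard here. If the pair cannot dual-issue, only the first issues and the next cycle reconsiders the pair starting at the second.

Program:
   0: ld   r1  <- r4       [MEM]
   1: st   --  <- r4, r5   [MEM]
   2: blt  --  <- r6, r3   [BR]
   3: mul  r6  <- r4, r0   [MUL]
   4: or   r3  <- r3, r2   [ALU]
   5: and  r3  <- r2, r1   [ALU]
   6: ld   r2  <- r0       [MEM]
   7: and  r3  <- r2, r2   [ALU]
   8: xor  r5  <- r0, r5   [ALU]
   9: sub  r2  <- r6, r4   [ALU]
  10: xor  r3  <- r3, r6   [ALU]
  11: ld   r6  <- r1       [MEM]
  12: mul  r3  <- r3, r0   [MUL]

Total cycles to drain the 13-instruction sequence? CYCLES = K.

CYCLES = 8

#0 head=0: ld i0 no-port MEM/MEM
#1 head=1: st i1 no-port MEM/BR
#2 head=2: blt/mul i2/i3 pair
#3 head=4: or i4 WAW r3
#4 head=5: and/ld i5/i6 pair
#5 head=7: and/xor i7/i8 pair
#6 head=9: sub/xor i9/i10 pair
#7 head=11: ld/mul i11/i12 pair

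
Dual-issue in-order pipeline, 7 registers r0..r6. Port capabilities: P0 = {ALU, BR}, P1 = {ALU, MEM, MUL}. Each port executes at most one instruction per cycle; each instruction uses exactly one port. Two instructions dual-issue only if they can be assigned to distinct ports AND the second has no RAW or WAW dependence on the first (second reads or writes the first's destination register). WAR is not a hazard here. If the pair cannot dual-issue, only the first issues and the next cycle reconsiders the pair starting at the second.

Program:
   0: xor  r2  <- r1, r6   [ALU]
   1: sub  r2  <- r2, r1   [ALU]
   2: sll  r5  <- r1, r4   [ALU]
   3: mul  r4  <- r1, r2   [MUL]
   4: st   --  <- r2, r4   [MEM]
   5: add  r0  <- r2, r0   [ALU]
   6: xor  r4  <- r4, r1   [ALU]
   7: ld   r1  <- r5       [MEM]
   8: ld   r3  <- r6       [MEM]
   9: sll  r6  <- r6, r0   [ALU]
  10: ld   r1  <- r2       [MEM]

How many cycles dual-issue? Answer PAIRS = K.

c0: i0 xor  RAW+WAW r2
c1: i1+i2 sub+sll  pair
c2: i3 mul  no-port MUL/MEM
c3: i4+i5 st+add  pair
c4: i6+i7 xor+ld  pair
c5: i8+i9 ld+sll  pair
c6: i10 ld  tail

PAIRS = 4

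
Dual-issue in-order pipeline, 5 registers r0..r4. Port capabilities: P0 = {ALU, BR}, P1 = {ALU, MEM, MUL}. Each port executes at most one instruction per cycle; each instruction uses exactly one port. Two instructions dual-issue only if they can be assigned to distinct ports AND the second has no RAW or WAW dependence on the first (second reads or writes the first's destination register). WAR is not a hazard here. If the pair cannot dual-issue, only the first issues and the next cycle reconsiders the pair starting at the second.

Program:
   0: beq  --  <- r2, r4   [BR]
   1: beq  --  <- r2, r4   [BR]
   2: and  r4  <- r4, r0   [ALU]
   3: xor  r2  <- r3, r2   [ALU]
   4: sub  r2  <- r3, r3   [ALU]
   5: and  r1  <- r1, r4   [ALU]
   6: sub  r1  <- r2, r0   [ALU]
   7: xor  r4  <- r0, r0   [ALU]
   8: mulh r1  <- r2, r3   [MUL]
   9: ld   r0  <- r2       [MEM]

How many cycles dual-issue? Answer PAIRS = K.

  cy0 -> i0 (beq.BR) no-port BR/BR
  cy1 -> i1/i2 (beq.BR;and.ALU) dual
  cy2 -> i3 (xor.ALU) WAW r2
  cy3 -> i4/i5 (sub.ALU;and.ALU) dual
  cy4 -> i6/i7 (sub.ALU;xor.ALU) dual
  cy5 -> i8 (mulh.MUL) no-port MUL/MEM
  cy6 -> i9 (ld.MEM) tail

PAIRS = 3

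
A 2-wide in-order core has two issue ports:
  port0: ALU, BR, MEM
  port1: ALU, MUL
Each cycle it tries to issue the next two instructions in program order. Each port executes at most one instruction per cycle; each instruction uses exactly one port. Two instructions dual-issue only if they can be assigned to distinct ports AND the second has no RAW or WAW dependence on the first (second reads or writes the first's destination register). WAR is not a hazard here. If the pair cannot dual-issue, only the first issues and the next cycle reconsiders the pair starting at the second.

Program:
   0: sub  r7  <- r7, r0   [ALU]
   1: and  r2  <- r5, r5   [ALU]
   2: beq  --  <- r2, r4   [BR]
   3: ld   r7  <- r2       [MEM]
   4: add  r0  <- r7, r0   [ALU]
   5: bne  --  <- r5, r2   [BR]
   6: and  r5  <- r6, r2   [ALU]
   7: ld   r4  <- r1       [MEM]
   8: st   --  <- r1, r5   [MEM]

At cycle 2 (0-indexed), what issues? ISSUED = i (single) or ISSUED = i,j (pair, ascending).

ISSUED = 3

c0: i0+i1 sub.ALU and.ALU  2-wide
c1: i2 beq.BR  no-port BR/MEM
c2: i3 ld.MEM  RAW r7
c3: i4+i5 add.ALU bne.BR  2-wide
c4: i6+i7 and.ALU ld.MEM  2-wide
c5: i8 st.MEM  tail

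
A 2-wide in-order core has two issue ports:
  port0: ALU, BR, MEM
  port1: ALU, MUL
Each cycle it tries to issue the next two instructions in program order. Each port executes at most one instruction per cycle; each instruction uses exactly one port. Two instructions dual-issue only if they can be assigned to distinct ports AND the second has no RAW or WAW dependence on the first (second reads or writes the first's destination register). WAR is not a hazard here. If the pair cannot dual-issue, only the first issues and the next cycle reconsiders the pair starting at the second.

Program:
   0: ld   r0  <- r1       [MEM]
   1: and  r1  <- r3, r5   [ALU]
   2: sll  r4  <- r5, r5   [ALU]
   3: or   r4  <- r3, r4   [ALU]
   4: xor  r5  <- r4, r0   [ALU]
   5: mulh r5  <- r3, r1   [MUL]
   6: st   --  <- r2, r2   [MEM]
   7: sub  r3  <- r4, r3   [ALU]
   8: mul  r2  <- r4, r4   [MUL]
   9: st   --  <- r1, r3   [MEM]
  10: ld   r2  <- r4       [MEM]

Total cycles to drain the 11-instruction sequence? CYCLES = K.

#0 head=0: ld+and i0,i1 dual
#1 head=2: sll i2 RAW+WAW r4
#2 head=3: or i3 RAW r4
#3 head=4: xor i4 WAW r5
#4 head=5: mulh+st i5,i6 dual
#5 head=7: sub+mul i7,i8 dual
#6 head=9: st i9 no-port MEM/MEM
#7 head=10: ld i10 tail

CYCLES = 8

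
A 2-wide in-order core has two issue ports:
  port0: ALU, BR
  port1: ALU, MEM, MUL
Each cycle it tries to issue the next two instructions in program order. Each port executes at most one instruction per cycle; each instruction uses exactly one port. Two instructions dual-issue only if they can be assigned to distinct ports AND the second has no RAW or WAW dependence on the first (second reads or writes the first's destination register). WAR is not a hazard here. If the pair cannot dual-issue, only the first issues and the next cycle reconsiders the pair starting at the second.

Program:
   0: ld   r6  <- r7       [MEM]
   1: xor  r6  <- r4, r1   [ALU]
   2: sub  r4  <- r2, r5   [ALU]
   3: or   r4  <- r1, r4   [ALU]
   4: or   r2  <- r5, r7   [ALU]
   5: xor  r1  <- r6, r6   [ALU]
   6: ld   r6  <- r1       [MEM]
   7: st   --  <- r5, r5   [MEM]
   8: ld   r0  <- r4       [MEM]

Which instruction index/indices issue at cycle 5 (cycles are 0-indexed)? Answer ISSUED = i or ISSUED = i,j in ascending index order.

#0 head=0: ld i0 WAW r6
#1 head=1: xor sub i1/i2 pair
#2 head=3: or or i3/i4 pair
#3 head=5: xor i5 RAW r1
#4 head=6: ld i6 no-port MEM/MEM
#5 head=7: st i7 no-port MEM/MEM
#6 head=8: ld i8 tail

ISSUED = 7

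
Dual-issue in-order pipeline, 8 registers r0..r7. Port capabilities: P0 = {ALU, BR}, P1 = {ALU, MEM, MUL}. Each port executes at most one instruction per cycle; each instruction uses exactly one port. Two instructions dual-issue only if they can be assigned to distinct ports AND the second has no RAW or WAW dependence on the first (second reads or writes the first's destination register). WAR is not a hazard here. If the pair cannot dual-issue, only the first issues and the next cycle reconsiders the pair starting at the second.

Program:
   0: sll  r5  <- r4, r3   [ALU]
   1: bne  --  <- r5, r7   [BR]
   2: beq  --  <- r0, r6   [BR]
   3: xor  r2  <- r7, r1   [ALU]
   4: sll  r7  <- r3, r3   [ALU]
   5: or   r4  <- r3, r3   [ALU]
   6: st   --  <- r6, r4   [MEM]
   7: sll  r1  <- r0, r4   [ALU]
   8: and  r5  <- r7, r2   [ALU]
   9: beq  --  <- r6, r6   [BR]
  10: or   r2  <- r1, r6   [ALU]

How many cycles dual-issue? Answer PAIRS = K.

PAIRS = 4

[0] i0  sll  -- RAW r5
[1] i1  bne  -- no-port BR/BR
[2] i2,i3  beq+xor  -- 2-wide
[3] i4,i5  sll+or  -- 2-wide
[4] i6,i7  st+sll  -- 2-wide
[5] i8,i9  and+beq  -- 2-wide
[6] i10  or  -- tail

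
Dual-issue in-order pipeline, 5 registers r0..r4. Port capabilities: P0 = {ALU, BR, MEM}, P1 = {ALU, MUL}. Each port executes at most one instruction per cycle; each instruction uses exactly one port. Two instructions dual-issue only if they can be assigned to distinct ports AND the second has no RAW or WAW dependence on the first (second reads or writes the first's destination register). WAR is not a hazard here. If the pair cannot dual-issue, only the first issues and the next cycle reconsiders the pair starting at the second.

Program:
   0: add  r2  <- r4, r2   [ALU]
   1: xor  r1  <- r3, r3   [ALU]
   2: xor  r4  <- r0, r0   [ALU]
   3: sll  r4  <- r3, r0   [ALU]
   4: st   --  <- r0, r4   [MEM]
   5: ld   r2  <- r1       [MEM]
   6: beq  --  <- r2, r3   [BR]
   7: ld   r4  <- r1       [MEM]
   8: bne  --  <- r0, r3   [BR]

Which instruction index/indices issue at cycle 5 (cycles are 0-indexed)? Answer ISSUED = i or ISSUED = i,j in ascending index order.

ISSUED = 6

[0] i0,i1  add.ALU/xor.ALU  -- pair
[1] i2  xor.ALU  -- WAW r4
[2] i3  sll.ALU  -- RAW r4
[3] i4  st.MEM  -- no-port MEM/MEM
[4] i5  ld.MEM  -- no-port MEM/BR
[5] i6  beq.BR  -- no-port BR/MEM
[6] i7  ld.MEM  -- no-port MEM/BR
[7] i8  bne.BR  -- tail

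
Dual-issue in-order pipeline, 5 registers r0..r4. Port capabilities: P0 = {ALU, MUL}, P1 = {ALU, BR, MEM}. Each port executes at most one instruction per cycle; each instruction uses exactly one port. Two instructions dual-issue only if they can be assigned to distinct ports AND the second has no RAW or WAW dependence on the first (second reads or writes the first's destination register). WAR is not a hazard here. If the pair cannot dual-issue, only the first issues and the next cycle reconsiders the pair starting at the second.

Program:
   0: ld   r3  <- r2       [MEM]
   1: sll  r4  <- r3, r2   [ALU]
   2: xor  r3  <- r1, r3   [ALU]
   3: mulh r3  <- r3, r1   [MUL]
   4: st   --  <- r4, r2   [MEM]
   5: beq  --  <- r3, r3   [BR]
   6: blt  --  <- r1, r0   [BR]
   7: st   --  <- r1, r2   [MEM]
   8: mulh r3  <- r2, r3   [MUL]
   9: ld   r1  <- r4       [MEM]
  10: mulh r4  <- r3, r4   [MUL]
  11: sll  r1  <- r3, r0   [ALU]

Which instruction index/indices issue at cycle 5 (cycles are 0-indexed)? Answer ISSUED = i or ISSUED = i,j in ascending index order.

  cy0 -> i0 (ld) RAW r3
  cy1 -> i1+i2 (sll;xor) dual
  cy2 -> i3+i4 (mulh;st) dual
  cy3 -> i5 (beq) no-port BR/BR
  cy4 -> i6 (blt) no-port BR/MEM
  cy5 -> i7+i8 (st;mulh) dual
  cy6 -> i9+i10 (ld;mulh) dual
  cy7 -> i11 (sll) tail

ISSUED = 7,8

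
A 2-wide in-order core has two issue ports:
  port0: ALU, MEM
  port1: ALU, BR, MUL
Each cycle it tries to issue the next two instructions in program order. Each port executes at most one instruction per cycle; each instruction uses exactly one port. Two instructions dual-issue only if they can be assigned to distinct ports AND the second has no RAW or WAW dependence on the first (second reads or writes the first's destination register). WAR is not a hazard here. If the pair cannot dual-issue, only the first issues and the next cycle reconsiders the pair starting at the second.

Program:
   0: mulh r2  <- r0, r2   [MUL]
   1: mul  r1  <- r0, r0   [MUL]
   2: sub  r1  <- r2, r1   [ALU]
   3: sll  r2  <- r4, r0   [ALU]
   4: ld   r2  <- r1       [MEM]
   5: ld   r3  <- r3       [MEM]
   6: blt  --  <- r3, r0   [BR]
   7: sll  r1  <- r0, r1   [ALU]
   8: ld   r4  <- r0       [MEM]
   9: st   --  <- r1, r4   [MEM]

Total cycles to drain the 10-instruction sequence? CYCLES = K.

c0: i0 mulh  no-port MUL/MUL
c1: i1 mul  RAW+WAW r1
c2: i2&i3 sub/sll  pair
c3: i4 ld  no-port MEM/MEM
c4: i5 ld  RAW r3
c5: i6&i7 blt/sll  pair
c6: i8 ld  no-port MEM/MEM
c7: i9 st  tail

CYCLES = 8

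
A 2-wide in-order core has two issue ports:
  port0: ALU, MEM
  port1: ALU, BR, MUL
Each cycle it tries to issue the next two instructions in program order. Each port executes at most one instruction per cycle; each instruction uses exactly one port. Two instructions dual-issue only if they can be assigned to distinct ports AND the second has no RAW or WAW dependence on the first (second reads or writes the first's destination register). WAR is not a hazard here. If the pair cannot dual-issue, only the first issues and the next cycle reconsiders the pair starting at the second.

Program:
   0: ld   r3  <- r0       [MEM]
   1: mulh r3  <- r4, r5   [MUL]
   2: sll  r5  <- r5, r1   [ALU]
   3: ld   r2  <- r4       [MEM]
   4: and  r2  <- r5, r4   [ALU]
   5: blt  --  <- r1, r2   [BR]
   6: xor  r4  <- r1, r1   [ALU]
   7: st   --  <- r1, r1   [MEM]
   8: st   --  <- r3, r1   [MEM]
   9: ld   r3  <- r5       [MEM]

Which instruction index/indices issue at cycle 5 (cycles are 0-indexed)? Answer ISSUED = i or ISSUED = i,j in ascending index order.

c0: i0 ld.MEM  WAW r3
c1: i1,i2 mulh.MUL+sll.ALU  dual
c2: i3 ld.MEM  WAW r2
c3: i4 and.ALU  RAW r2
c4: i5,i6 blt.BR+xor.ALU  dual
c5: i7 st.MEM  no-port MEM/MEM
c6: i8 st.MEM  no-port MEM/MEM
c7: i9 ld.MEM  tail

ISSUED = 7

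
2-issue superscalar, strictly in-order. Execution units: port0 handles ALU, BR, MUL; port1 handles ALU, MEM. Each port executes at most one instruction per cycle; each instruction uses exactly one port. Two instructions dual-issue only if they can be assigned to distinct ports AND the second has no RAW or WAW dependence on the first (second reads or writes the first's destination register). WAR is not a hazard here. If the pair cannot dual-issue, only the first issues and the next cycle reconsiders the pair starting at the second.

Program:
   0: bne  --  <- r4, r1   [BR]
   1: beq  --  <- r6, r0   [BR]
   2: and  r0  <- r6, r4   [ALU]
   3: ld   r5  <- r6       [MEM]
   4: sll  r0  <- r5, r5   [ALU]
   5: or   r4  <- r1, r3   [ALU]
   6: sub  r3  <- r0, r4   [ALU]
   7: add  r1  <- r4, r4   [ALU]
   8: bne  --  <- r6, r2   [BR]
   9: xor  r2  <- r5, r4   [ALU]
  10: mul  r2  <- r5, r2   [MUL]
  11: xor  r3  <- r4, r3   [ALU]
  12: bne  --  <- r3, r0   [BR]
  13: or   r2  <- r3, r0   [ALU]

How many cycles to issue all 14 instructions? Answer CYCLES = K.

  cy0 -> i0 (bne) no-port BR/BR
  cy1 -> i1&i2 (beq;and) pair
  cy2 -> i3 (ld) RAW r5
  cy3 -> i4&i5 (sll;or) pair
  cy4 -> i6&i7 (sub;add) pair
  cy5 -> i8&i9 (bne;xor) pair
  cy6 -> i10&i11 (mul;xor) pair
  cy7 -> i12&i13 (bne;or) pair

CYCLES = 8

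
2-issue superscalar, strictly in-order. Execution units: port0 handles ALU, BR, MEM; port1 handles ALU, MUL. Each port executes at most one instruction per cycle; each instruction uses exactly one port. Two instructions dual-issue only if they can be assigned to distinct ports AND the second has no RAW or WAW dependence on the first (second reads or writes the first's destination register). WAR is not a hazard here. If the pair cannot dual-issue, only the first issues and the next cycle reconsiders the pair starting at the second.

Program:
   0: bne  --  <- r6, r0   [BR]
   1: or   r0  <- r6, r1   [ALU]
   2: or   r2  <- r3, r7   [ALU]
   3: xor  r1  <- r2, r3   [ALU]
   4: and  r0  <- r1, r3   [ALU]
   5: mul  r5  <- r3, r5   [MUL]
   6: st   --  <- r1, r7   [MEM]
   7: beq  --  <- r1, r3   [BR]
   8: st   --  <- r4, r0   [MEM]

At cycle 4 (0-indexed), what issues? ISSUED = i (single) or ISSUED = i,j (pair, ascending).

t=0 i0+i1:bne;or ; pair
t=1 i2:or ; RAW r2
t=2 i3:xor ; RAW r1
t=3 i4+i5:and;mul ; pair
t=4 i6:st ; no-port MEM/BR
t=5 i7:beq ; no-port BR/MEM
t=6 i8:st ; tail

ISSUED = 6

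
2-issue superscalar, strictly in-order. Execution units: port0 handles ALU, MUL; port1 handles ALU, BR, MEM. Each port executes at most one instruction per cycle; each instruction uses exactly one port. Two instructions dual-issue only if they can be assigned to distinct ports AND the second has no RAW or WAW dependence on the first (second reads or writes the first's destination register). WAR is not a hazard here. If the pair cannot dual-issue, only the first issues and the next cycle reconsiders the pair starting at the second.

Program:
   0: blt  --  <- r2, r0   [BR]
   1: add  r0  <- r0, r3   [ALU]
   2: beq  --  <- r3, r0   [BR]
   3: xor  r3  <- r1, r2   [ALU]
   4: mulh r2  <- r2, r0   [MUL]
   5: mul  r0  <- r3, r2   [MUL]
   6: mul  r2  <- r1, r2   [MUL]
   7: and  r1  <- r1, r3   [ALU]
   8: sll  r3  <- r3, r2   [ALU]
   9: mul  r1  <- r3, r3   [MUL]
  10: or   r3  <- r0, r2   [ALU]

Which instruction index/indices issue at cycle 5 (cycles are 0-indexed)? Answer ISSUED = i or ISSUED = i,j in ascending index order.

ISSUED = 8

  cy0 -> i0,i1 (blt add) 2-wide
  cy1 -> i2,i3 (beq xor) 2-wide
  cy2 -> i4 (mulh) no-port MUL/MUL
  cy3 -> i5 (mul) no-port MUL/MUL
  cy4 -> i6,i7 (mul and) 2-wide
  cy5 -> i8 (sll) RAW r3
  cy6 -> i9,i10 (mul or) 2-wide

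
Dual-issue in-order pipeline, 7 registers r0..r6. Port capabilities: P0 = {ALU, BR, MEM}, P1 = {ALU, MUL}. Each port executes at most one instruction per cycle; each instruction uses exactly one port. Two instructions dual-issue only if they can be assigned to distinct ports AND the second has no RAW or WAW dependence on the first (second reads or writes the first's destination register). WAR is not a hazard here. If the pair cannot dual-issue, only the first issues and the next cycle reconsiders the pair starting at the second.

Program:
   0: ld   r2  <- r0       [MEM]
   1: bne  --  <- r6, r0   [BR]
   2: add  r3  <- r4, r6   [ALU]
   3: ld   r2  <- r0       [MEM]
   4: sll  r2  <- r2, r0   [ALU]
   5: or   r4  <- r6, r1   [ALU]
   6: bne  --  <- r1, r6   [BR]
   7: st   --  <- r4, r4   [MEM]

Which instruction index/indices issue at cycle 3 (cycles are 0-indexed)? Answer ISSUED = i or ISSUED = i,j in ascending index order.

c0: i0 ld.MEM  no-port MEM/BR
c1: i1+i2 bne.BR;add.ALU  2-wide
c2: i3 ld.MEM  RAW+WAW r2
c3: i4+i5 sll.ALU;or.ALU  2-wide
c4: i6 bne.BR  no-port BR/MEM
c5: i7 st.MEM  tail

ISSUED = 4,5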